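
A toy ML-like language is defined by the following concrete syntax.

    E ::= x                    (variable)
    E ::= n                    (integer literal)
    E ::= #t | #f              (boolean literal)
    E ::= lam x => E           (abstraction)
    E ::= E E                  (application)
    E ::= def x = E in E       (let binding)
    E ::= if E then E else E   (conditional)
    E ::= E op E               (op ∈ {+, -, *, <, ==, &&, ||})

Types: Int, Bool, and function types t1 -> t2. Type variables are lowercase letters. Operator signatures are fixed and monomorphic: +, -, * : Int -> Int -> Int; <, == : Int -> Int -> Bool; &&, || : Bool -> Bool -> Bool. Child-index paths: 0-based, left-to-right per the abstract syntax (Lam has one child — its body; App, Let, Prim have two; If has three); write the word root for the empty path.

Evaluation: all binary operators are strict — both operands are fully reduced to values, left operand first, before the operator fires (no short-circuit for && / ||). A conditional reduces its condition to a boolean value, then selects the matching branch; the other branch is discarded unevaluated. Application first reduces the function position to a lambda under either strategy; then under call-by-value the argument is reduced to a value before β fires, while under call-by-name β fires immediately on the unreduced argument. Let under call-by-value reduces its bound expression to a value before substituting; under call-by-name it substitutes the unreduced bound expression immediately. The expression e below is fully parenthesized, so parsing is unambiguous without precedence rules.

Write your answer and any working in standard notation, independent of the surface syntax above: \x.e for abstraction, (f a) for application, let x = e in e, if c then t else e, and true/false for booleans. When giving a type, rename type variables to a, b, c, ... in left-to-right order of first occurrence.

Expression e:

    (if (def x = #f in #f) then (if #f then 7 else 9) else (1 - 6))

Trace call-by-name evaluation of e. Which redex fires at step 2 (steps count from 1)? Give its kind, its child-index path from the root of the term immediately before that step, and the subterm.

Working:
step 0: (if (let x = false in false) then (if false then 7 else 9) else (1 - 6))
step 1: [let@0] (if false then (if false then 7 else 9) else (1 - 6))
step 2: [if@root] (1 - 6)

Answer: if at root : (if false then (if false then 7 else 9) else (1 - 6))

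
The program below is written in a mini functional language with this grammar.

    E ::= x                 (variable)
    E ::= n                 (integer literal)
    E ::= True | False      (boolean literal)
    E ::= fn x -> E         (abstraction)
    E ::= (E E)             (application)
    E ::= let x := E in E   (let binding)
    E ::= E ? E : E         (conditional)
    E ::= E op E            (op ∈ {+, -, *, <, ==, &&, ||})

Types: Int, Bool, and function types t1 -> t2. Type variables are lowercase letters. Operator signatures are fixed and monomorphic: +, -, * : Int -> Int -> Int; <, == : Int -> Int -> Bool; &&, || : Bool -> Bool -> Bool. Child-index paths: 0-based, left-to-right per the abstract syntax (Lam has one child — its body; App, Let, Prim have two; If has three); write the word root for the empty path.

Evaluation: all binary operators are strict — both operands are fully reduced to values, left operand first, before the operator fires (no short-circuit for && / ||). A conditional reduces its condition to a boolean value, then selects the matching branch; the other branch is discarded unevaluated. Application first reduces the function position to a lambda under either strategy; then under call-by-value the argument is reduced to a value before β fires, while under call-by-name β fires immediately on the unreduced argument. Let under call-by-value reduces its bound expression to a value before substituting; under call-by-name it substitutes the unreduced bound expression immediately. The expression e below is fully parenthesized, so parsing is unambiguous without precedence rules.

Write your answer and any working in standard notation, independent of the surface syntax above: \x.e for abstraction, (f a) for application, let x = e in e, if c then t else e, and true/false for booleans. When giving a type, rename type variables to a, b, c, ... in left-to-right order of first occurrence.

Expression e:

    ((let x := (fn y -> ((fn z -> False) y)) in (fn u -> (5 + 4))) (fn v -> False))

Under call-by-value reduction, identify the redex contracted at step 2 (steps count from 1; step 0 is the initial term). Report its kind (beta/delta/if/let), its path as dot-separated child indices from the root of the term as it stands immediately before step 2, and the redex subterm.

Derivation:
step 0: ((let x = (\y.((\z.false) y)) in (\u.(5 + 4))) (\v.false))
step 1: [let@0] ((\u.(5 + 4)) (\v.false))
step 2: [beta@root] (5 + 4)

Answer: beta at root : ((\u.(5 + 4)) (\v.false))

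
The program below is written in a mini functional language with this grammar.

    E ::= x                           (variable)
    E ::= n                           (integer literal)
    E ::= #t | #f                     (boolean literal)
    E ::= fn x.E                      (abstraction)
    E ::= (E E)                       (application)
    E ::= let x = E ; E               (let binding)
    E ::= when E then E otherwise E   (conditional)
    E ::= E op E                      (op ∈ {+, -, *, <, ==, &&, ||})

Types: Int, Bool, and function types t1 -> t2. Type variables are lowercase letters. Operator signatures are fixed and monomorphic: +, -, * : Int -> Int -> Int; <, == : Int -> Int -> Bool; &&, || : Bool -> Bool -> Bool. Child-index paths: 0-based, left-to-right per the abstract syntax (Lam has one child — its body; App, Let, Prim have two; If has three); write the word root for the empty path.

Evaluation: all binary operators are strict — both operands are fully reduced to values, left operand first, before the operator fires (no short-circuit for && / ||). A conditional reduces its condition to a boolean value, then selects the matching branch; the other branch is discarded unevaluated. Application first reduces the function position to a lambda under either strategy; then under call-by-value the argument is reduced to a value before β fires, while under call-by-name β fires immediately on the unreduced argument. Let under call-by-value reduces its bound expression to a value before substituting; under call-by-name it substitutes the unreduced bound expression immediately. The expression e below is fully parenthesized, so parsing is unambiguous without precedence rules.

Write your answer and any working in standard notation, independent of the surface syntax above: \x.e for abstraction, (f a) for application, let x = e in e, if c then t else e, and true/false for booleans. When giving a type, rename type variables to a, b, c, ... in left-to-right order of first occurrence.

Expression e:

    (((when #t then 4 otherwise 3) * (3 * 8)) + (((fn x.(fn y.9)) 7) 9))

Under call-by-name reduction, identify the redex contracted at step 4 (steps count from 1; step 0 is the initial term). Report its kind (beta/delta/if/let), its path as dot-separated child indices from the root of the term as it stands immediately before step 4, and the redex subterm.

Answer: beta at 1.0 : ((\x.(\y.9)) 7)

Derivation:
step 0: (((if true then 4 else 3) * (3 * 8)) + (((\x.(\y.9)) 7) 9))
step 1: [if@0.0] ((4 * (3 * 8)) + (((\x.(\y.9)) 7) 9))
step 2: [delta@0.1] ((4 * 24) + (((\x.(\y.9)) 7) 9))
step 3: [delta@0] (96 + (((\x.(\y.9)) 7) 9))
step 4: [beta@1.0] (96 + ((\y.9) 9))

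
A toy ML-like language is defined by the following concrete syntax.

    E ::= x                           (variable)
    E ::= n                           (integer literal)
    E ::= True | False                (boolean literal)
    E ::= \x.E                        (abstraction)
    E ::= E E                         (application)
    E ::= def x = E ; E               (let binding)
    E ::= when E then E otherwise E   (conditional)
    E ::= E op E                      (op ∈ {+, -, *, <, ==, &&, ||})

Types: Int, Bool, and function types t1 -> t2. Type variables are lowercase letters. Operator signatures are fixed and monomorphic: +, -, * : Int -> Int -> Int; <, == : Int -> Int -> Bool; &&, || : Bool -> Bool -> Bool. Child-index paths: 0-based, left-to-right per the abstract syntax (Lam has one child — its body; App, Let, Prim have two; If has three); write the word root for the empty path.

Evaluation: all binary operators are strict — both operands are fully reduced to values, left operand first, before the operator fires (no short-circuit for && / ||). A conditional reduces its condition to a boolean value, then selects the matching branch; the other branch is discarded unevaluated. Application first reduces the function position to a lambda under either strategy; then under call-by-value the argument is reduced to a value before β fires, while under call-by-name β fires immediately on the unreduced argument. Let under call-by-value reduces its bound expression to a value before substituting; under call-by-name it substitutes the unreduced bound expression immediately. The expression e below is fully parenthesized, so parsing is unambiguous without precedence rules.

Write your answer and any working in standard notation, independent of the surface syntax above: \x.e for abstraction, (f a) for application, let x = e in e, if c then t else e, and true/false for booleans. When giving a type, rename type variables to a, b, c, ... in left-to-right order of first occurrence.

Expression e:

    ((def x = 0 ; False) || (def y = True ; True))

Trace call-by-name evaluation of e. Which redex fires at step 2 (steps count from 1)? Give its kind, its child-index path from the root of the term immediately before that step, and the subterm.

Derivation:
step 0: ((let x = 0 in false) || (let y = true in true))
step 1: [let@0] (false || (let y = true in true))
step 2: [let@1] (false || true)

Answer: let at 1 : (let y = true in true)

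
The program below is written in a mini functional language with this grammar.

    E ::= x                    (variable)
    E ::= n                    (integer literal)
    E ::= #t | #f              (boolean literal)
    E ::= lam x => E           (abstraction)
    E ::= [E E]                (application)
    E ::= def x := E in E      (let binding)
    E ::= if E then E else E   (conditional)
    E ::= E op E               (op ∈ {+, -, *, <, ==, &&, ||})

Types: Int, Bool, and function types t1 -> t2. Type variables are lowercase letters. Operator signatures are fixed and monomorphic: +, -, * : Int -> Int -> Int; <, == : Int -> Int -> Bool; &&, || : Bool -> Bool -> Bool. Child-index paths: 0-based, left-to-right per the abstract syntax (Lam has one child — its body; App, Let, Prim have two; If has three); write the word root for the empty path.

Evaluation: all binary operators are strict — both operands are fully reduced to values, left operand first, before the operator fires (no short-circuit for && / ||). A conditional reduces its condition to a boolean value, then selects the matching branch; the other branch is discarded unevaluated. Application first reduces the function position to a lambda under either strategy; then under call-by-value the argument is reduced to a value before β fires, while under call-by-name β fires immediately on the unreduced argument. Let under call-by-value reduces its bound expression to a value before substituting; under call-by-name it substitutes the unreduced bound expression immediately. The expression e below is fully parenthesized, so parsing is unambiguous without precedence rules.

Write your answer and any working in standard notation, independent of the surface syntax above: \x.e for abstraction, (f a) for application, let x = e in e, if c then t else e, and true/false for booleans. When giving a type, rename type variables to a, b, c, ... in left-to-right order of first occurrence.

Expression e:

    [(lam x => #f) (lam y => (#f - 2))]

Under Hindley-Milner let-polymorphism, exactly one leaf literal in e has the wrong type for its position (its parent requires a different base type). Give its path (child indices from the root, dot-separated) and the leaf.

Derivation:
\x._ : a -> Bool
  unify Bool ~ Int
  FAIL: mismatch Bool ~ Int

Answer: 1.0.0 : false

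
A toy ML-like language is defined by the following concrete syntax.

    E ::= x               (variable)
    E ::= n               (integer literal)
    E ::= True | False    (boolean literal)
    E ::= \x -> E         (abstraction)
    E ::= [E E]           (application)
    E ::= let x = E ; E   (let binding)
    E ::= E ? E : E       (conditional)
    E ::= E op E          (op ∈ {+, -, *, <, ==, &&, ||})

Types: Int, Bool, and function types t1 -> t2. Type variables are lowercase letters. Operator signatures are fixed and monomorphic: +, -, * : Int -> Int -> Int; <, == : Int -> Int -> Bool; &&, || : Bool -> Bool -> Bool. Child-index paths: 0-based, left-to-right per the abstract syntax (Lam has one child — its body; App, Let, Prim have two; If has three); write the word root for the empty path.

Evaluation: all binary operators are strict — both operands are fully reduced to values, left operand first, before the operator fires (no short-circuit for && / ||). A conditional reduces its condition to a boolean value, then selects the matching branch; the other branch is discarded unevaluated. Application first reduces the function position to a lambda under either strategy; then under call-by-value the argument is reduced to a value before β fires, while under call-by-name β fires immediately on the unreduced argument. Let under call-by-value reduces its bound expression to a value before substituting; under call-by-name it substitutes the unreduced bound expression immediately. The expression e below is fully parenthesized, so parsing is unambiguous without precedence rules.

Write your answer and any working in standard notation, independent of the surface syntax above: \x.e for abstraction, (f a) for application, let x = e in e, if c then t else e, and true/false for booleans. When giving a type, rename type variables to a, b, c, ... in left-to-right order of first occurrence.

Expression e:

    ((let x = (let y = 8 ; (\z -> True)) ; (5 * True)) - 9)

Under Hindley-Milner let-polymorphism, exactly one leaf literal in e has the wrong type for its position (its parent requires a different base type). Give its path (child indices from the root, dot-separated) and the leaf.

Answer: 0.1.1 : true

Working:
let y : Int
\z._ : a -> Bool
let x : forall. a -> Bool
  unify Int ~ Int
  unify Bool ~ Int
  FAIL: mismatch Bool ~ Int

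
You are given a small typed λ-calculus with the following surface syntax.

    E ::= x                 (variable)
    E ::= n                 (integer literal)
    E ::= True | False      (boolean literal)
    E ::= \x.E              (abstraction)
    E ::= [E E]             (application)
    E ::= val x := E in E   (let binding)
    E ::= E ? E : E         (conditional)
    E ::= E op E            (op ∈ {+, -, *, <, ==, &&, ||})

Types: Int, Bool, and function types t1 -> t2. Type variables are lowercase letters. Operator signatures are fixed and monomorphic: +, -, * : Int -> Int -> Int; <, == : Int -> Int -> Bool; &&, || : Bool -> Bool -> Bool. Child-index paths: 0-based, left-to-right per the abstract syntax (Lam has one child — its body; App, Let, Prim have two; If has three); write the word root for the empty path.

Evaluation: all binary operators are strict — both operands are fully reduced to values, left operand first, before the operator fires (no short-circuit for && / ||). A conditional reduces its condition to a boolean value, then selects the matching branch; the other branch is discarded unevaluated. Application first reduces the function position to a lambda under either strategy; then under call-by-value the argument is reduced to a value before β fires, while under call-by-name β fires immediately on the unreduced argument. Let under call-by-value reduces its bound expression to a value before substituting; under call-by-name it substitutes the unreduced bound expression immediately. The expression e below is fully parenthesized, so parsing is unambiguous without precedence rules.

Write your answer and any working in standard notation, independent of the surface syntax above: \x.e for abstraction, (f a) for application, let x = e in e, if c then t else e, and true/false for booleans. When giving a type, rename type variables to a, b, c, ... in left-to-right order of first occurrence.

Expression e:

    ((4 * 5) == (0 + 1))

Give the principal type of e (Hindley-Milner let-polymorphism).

Answer: Bool

Derivation:
  unify Int ~ Int
  unify Int ~ Int
  unify Int ~ Int
  unify Int ~ Int
  unify Int ~ Int
  unify Int ~ Int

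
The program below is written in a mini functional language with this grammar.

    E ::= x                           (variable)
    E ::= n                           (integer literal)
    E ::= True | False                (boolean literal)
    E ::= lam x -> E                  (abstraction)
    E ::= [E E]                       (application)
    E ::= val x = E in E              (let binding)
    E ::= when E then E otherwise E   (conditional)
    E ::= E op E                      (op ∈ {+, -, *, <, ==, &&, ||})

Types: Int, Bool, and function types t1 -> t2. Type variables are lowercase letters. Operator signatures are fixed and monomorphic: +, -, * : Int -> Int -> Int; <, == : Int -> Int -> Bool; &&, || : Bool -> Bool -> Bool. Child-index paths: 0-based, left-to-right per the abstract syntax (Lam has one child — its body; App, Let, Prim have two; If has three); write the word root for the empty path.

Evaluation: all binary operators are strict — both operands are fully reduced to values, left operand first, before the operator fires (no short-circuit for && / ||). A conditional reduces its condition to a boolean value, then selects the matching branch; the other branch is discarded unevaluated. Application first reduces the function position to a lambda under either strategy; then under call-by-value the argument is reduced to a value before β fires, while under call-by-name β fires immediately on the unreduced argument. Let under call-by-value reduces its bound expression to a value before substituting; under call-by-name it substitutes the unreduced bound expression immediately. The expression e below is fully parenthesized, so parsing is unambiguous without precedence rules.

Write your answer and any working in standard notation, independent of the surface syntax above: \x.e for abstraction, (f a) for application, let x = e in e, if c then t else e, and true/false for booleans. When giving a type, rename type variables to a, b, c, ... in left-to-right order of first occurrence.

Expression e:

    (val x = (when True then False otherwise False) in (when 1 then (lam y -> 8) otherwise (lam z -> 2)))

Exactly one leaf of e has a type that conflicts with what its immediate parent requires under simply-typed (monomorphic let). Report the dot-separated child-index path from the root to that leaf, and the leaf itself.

Answer: 1.0 : 1

Derivation:
  unify Bool ~ Bool
  unify Bool ~ Bool
let x : Bool
  unify Int ~ Bool
  FAIL: mismatch Int ~ Bool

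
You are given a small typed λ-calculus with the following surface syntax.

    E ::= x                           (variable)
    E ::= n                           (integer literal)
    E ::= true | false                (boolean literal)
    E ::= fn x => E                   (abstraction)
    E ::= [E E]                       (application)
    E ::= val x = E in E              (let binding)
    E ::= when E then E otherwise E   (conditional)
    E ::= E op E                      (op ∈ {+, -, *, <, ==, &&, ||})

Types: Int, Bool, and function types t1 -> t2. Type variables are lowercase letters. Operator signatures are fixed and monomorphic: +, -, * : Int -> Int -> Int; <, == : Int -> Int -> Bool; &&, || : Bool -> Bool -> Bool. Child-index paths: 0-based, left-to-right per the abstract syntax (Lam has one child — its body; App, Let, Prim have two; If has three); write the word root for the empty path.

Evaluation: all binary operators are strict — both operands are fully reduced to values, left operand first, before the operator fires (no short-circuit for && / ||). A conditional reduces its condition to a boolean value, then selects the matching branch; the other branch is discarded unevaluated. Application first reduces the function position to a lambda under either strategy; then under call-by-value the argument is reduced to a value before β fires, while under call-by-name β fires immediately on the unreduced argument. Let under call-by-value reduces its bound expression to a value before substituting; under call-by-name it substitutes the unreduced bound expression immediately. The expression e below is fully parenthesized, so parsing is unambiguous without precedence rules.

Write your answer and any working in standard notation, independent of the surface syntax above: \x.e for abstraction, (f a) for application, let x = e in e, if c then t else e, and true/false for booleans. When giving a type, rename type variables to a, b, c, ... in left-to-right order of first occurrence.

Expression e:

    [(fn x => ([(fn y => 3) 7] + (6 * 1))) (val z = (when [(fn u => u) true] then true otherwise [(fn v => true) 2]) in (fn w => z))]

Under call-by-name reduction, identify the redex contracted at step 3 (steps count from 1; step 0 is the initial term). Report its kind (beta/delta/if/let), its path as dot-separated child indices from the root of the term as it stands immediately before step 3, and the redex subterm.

Answer: delta at 1 : (6 * 1)

Working:
step 0: ((\x.(((\y.3) 7) + (6 * 1))) (let z = (if ((\u.u) true) then true else ((\v.true) 2)) in (\w.z)))
step 1: [beta@root] (((\y.3) 7) + (6 * 1))
step 2: [beta@0] (3 + (6 * 1))
step 3: [delta@1] (3 + 6)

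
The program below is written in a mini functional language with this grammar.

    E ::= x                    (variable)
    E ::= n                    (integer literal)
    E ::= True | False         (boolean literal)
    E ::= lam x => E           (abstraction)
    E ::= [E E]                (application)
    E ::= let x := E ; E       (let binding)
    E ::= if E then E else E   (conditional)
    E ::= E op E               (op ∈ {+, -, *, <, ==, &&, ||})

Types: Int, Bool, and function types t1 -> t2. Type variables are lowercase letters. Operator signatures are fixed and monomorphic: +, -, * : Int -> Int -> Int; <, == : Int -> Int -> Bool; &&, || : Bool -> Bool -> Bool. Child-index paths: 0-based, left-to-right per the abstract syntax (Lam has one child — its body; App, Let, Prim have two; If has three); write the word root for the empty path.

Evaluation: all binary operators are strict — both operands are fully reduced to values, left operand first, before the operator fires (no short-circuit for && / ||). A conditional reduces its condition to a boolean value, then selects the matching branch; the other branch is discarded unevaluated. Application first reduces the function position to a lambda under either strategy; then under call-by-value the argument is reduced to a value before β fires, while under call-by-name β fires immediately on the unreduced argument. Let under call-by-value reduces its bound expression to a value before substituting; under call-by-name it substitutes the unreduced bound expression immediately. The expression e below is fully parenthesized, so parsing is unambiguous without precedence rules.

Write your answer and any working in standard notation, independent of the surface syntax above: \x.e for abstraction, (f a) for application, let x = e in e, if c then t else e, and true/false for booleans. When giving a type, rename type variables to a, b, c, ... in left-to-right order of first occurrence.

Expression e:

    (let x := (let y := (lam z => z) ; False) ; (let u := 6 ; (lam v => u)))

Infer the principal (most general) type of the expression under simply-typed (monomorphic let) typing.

Trace:
z : a
\z._ : a -> a
let y : a -> a
let x : Bool
let u : Int
u : Int
\v._ : b -> Int

Answer: a -> Int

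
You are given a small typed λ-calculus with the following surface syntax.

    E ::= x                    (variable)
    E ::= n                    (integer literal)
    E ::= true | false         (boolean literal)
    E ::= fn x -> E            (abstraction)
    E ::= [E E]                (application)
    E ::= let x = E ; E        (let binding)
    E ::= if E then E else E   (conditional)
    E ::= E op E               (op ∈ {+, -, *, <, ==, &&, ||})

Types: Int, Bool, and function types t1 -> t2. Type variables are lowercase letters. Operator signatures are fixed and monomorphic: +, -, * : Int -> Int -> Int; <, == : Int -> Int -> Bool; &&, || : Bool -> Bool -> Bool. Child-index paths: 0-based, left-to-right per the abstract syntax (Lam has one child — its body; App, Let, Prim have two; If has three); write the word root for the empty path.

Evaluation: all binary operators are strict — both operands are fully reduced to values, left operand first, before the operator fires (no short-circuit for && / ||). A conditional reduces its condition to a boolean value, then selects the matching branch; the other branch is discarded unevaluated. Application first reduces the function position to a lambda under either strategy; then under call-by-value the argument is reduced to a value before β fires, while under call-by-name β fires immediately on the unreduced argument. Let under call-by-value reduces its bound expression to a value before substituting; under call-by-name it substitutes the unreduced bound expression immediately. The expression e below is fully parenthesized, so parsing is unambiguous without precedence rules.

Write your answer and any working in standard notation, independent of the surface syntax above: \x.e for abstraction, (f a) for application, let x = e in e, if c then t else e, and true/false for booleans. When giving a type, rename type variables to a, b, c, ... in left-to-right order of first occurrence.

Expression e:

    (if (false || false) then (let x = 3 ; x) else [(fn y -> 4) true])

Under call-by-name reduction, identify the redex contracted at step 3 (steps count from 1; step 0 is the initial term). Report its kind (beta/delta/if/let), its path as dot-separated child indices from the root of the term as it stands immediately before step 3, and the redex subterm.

Answer: beta at root : ((\y.4) true)

Trace:
step 0: (if (false || false) then (let x = 3 in x) else ((\y.4) true))
step 1: [delta@0] (if false then (let x = 3 in x) else ((\y.4) true))
step 2: [if@root] ((\y.4) true)
step 3: [beta@root] 4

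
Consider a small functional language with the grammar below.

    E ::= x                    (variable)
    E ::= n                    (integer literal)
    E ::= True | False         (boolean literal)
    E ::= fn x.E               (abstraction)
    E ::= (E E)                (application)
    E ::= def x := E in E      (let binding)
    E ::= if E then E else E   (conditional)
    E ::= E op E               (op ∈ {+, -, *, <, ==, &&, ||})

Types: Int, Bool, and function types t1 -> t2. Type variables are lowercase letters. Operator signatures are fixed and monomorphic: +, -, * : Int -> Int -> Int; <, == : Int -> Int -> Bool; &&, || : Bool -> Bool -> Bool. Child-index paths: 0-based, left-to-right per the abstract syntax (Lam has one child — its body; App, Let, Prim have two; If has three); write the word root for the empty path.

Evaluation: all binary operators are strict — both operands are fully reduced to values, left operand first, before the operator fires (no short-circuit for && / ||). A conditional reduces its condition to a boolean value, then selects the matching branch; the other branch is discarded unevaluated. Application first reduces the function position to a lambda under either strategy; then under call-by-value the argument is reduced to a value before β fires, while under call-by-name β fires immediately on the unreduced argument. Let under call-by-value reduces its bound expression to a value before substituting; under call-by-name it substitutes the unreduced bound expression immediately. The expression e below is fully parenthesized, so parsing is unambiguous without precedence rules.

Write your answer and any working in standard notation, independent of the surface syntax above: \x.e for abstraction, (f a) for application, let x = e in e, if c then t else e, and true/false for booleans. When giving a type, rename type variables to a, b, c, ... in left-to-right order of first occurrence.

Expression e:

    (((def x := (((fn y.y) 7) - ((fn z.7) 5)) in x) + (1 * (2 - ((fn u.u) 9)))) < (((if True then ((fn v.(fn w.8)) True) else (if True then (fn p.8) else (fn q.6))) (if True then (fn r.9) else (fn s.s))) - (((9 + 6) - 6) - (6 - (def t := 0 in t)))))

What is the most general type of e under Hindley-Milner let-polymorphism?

Answer: Bool

Trace:
y : a
\y._ : a -> a
  unify a -> a ~ Int -> b
  unify a ~ Int
  unify Int ~ b
_ _ : Int
  unify Int ~ Int
\z._ : c -> Int
  unify c -> Int ~ Int -> d
  unify c ~ Int
  unify Int ~ d
_ _ : Int
  unify Int ~ Int
let x : Int
x : Int
  unify Int ~ Int
  unify Int ~ Int
  unify Int ~ Int
u : e
\u._ : e -> e
  unify e -> e ~ Int -> f
  unify e ~ Int
  unify Int ~ f
_ _ : Int
  unify Int ~ Int
  unify Int ~ Int
  unify Int ~ Int
  unify Int ~ Int
  unify Bool ~ Bool
\w._ : h -> Int
\v._ : g -> h -> Int
  unify g -> h -> Int ~ Bool -> i
  unify g ~ Bool
  unify h -> Int ~ i
_ _ : h -> Int
  unify Bool ~ Bool
\p._ : j -> Int
\q._ : k -> Int
  unify j -> Int ~ k -> Int
  unify j ~ k
  unify Int ~ Int
  unify h -> Int ~ k -> Int
  unify h ~ k
  unify Int ~ Int
  unify Bool ~ Bool
\r._ : l -> Int
s : m
\s._ : m -> m
  unify l -> Int ~ m -> m
  unify l ~ m
  unify Int ~ m
  unify k -> Int ~ (Int -> Int) -> n
  unify k ~ Int -> Int
  unify Int ~ n
_ _ : Int
  unify Int ~ Int
  unify Int ~ Int
  unify Int ~ Int
  unify Int ~ Int
  unify Int ~ Int
  unify Int ~ Int
  unify Int ~ Int
let t : Int
t : Int
  unify Int ~ Int
  unify Int ~ Int
  unify Int ~ Int
  unify Int ~ Int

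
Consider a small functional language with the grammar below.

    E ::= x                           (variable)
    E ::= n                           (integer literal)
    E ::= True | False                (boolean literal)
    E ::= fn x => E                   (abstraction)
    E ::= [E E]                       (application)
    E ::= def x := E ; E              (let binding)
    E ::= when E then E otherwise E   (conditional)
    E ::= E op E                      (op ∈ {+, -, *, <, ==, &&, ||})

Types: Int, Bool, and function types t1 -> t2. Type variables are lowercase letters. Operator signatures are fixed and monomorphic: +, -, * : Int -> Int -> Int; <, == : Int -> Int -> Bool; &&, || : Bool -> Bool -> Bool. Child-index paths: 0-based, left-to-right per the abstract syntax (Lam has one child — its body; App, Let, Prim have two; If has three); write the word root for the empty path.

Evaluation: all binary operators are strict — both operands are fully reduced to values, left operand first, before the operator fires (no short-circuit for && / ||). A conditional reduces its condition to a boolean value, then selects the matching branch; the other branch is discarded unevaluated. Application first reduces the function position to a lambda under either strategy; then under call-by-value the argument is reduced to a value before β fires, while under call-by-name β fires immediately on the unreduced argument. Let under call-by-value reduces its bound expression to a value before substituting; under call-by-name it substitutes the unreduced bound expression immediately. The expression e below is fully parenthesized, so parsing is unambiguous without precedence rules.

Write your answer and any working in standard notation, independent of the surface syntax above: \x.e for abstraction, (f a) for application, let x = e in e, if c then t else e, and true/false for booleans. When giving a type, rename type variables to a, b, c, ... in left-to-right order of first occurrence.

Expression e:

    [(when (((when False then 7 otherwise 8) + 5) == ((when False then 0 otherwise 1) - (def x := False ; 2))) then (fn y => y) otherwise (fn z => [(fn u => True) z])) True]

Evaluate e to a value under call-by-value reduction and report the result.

Answer: true

Trace:
step 0: ((if (((if false then 7 else 8) + 5) == ((if false then 0 else 1) - (let x = false in 2))) then (\y.y) else (\z.((\u.true) z))) true)
step 1: [if@0.0.0.0] ((if ((8 + 5) == ((if false then 0 else 1) - (let x = false in 2))) then (\y.y) else (\z.((\u.true) z))) true)
step 2: [delta@0.0.0] ((if (13 == ((if false then 0 else 1) - (let x = false in 2))) then (\y.y) else (\z.((\u.true) z))) true)
step 3: [if@0.0.1.0] ((if (13 == (1 - (let x = false in 2))) then (\y.y) else (\z.((\u.true) z))) true)
step 4: [let@0.0.1.1] ((if (13 == (1 - 2)) then (\y.y) else (\z.((\u.true) z))) true)
step 5: [delta@0.0.1] ((if (13 == -1) then (\y.y) else (\z.((\u.true) z))) true)
step 6: [delta@0.0] ((if false then (\y.y) else (\z.((\u.true) z))) true)
step 7: [if@0] ((\z.((\u.true) z)) true)
step 8: [beta@root] ((\u.true) true)
step 9: [beta@root] true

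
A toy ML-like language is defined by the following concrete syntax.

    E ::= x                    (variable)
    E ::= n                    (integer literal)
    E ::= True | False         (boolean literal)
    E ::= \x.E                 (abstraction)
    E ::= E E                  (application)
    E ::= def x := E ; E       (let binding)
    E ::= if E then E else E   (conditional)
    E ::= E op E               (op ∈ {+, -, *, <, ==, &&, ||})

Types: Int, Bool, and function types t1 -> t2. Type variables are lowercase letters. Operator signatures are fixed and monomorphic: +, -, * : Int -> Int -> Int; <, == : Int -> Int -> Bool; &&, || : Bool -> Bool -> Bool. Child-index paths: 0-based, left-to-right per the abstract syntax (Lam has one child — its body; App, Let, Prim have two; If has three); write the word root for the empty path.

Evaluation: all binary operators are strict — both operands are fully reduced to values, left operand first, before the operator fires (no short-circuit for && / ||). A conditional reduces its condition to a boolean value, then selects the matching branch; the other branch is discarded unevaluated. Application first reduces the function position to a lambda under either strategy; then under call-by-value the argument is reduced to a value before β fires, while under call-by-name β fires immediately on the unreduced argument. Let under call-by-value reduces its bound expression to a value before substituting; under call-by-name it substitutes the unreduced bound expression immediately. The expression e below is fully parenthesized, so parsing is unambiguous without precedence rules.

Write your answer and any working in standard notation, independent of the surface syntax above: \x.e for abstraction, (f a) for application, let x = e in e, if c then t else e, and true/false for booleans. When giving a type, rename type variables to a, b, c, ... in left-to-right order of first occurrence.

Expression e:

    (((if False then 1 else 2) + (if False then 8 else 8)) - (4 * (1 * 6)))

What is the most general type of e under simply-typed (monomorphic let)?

Answer: Int

Trace:
  unify Bool ~ Bool
  unify Int ~ Int
  unify Int ~ Int
  unify Bool ~ Bool
  unify Int ~ Int
  unify Int ~ Int
  unify Int ~ Int
  unify Int ~ Int
  unify Int ~ Int
  unify Int ~ Int
  unify Int ~ Int
  unify Int ~ Int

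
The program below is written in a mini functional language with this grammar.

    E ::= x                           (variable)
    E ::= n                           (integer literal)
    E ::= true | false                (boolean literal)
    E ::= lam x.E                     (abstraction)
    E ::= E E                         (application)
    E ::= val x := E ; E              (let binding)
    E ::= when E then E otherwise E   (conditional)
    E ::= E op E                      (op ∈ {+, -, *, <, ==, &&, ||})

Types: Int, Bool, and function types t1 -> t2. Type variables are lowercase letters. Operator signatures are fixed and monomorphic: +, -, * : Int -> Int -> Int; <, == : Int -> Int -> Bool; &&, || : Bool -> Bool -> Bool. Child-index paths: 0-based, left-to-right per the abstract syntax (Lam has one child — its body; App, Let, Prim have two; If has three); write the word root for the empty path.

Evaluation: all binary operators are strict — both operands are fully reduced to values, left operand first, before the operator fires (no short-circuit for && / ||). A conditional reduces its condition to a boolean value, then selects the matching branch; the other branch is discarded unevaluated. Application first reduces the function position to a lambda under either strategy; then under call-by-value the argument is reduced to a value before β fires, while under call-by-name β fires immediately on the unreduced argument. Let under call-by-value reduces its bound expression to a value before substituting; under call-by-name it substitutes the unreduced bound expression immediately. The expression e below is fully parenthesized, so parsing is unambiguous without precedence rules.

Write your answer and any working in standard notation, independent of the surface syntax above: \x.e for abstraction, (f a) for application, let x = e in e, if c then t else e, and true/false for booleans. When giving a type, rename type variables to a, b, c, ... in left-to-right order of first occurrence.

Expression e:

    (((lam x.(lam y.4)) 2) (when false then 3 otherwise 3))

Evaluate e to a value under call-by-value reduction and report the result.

Working:
step 0: (((\x.(\y.4)) 2) (if false then 3 else 3))
step 1: [beta@0] ((\y.4) (if false then 3 else 3))
step 2: [if@1] ((\y.4) 3)
step 3: [beta@root] 4

Answer: 4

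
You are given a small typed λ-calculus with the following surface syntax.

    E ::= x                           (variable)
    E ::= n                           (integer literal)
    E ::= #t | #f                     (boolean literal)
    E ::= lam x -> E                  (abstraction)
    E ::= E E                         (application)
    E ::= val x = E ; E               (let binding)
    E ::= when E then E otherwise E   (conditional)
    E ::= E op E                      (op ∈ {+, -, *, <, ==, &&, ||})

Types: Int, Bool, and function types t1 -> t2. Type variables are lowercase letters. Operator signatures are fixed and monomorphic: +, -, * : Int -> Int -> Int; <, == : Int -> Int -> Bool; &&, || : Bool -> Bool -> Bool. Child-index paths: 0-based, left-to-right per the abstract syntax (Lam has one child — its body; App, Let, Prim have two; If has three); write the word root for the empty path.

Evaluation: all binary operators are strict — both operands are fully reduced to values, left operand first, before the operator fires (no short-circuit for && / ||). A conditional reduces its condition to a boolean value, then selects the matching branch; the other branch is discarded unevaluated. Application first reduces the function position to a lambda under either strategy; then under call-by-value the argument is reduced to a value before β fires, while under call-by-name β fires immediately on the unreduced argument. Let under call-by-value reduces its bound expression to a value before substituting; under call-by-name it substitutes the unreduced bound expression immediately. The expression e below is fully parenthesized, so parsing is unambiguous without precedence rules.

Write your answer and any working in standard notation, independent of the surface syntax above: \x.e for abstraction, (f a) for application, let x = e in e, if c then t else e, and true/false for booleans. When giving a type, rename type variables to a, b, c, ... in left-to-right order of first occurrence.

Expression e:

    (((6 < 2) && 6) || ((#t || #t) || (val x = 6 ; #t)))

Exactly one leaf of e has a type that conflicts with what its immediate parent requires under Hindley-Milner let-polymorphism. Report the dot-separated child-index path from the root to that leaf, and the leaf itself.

Derivation:
  unify Int ~ Int
  unify Int ~ Int
  unify Bool ~ Bool
  unify Int ~ Bool
  FAIL: mismatch Int ~ Bool

Answer: 0.1 : 6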